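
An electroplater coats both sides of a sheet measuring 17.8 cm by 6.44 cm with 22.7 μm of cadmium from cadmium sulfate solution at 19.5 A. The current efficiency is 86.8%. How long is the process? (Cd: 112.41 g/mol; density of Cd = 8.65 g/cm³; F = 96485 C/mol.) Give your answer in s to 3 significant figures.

Plated area = 2 × 17.8 × 6.44 = 229.3 cm²
Volume = 229.3 × 22.7×10⁻⁴ cm = 0.5205 cm³
m(Cd) = 0.5205 × 8.65 = 4.502 g
n(Cd) = 4.502 / 112.41 = 0.04005 mol; n(e⁻) = 2 × 0.04005 = 0.08010 mol
Q = 0.08010 × 96485 / 0.868 = 8904 C
t = 8904 / 19.5 = 456.6 s

457 s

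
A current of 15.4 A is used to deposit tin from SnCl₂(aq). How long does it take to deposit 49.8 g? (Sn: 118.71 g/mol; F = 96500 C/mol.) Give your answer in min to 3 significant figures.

87.6 min

n(Sn) = 49.8 / 118.71 = 0.4195 mol
Sn²⁺ + 2e⁻ → Sn, so n(e⁻) = 2 × 0.4195 = 0.8390 mol
Q = 0.8390 × 96500 = 80960 C
t = Q / I = 80960 / 15.4 = 5257 s = 87.6 min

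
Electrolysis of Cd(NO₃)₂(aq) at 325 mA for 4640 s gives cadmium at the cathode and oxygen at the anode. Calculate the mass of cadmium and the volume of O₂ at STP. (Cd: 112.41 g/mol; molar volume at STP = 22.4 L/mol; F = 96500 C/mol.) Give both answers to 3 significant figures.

0.878 g Cd; 0.0875 L O₂

Q = 0.325 × 4640 = 1508 C; n(e⁻) = 1508 / 96500 = 0.01563 mol
Cathode: Cd²⁺ + 2e⁻ → Cd → n(Cd) = 0.01563/2 = 0.007815 mol → 0.878 g
Anode: 2H₂O → O₂ + 4H⁺ + 4e⁻ → n(O₂) = 0.01563/4 = 0.003908 mol → 0.0875 L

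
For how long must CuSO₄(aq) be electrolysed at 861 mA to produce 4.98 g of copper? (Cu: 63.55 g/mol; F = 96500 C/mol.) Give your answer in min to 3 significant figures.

293 min

n(Cu) = 4.98 / 63.55 = 0.07836 mol
Cu²⁺ + 2e⁻ → Cu, so n(e⁻) = 2 × 0.07836 = 0.1567 mol
Q = 0.1567 × 96500 = 15120 C
t = Q / I = 15120 / 0.861 = 17560 s = 293 min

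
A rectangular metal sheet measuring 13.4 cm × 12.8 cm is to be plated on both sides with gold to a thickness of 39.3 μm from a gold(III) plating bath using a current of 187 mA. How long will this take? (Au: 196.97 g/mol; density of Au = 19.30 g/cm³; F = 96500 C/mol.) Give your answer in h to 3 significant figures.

Plated area = 2 × 13.4 × 12.8 = 343.0 cm²
Volume = 343.0 × 39.3×10⁻⁴ cm = 1.348 cm³
m(Au) = 1.348 × 19.30 = 26.02 g
n(Au) = 26.02 / 196.97 = 0.1321 mol; n(e⁻) = 3 × 0.1321 = 0.3963 mol
Q = 0.3963 × 96500 = 38240 C
t = 38240 / 0.187 = 2.045×10^5 s = 56.8 h

56.8 h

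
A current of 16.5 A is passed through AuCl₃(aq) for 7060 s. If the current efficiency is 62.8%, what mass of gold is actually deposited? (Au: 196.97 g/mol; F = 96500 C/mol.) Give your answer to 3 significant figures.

49.8 g

Q = 16.5 × 7060 = 1.165×10^5 C
n(e⁻) = 1.165×10^5 / 96500 = 1.207 mol
Au³⁺ + 3e⁻ → Au, so theoretical m(Au) = 0.4023 × 196.97 = 79.24 g
Actual mass = 62.8% × 79.24 = 49.8 g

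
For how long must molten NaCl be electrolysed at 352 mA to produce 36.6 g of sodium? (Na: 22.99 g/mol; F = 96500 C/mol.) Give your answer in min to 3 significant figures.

n(Na) = 36.6 / 22.99 = 1.592 mol
Na⁺ + e⁻ → Na, so n(e⁻) = 1.592 mol
Q = 1.592 × 96500 = 1.536×10^5 C
t = Q / I = 1.536×10^5 / 0.352 = 4.364×10^5 s = 7270 min

7270 min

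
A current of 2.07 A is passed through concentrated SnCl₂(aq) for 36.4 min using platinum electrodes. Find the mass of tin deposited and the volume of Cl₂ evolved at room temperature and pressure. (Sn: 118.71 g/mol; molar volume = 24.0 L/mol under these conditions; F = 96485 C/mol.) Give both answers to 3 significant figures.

2.78 g Sn; 0.562 L Cl₂

Q = 2.07 × 2184 = 4521 C; n(e⁻) = 4521 / 96485 = 0.04686 mol
Cathode: Sn²⁺ + 2e⁻ → Sn → n(Sn) = 0.04686/2 = 0.02343 mol → 2.78 g
Anode: 2Cl⁻ → Cl₂ + 2e⁻ → n(Cl₂) = 0.04686/2 = 0.02343 mol → 0.562 L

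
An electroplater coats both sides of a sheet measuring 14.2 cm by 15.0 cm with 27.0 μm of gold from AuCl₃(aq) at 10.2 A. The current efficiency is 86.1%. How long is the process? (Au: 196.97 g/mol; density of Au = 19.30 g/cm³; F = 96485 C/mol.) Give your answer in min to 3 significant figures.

Plated area = 2 × 14.2 × 15.0 = 426.0 cm²
Volume = 426.0 × 27.0×10⁻⁴ cm = 1.150 cm³
m(Au) = 1.150 × 19.30 = 22.20 g
n(Au) = 22.20 / 196.97 = 0.1127 mol; n(e⁻) = 3 × 0.1127 = 0.3381 mol
Q = 0.3381 × 96485 / 0.861 = 37890 C
t = 37890 / 10.2 = 3715 s = 61.9 min

61.9 min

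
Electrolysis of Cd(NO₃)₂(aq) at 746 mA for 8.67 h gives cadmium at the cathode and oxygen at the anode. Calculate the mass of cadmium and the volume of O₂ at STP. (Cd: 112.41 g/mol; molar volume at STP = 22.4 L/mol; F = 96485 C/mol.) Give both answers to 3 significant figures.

13.6 g Cd; 1.35 L O₂

Q = 0.746 × 31212 = 23280 C; n(e⁻) = 23280 / 96485 = 0.2413 mol
Cathode: Cd²⁺ + 2e⁻ → Cd → n(Cd) = 0.2413/2 = 0.1207 mol → 13.6 g
Anode: 2H₂O → O₂ + 4H⁺ + 4e⁻ → n(O₂) = 0.2413/4 = 0.06033 mol → 1.35 L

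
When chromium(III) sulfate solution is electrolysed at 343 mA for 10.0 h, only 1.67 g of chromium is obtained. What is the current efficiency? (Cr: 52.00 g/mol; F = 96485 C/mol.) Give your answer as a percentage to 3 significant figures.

75.3%

Q = 0.343 × 36000 = 12350 C
n(e⁻) = 12350 / 96485 = 0.1280 mol
Cr³⁺ + 3e⁻ → Cr, so theoretical n(Cr) = 0.04267 mol → 2.219 g
Efficiency = 1.67 / 2.219 = 0.7526 = 75.3%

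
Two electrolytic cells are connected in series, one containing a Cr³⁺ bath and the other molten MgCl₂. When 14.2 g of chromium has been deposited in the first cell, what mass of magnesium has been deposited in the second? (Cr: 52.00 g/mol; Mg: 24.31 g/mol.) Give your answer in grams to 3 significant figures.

9.96 g

n(Cr) = 14.2 / 52.00 = 0.2731 mol
Cr³⁺ + 3e⁻ → Cr, so n(e⁻) = 3 × 0.2731 = 0.8193 mol
In series, the same 0.8193 mol of electrons flows through the second cell.
Mg²⁺ + 2e⁻ → Mg, so n(Mg) = 0.8193 / 2 = 0.4097 mol
m(Mg) = 0.4097 × 24.31 = 9.96 g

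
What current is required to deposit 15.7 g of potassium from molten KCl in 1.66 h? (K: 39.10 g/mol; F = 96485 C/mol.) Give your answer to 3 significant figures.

n(K) = 15.7 / 39.10 = 0.4015 mol
K⁺ + e⁻ → K, so n(e⁻) = 0.4015 mol
Q = 0.4015 × 96485 = 38740 C
I = Q / t = 38740 / 5976 s = 6.48 A

6.48 A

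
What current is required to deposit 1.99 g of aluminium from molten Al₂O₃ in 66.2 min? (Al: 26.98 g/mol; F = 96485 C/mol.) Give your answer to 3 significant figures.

n(Al) = 1.99 / 26.98 = 0.07376 mol
Al³⁺ + 3e⁻ → Al, so n(e⁻) = 3 × 0.07376 = 0.2213 mol
Q = 0.2213 × 96485 = 21350 C
I = Q / t = 21350 / 3972 s = 5.38 A

5.38 A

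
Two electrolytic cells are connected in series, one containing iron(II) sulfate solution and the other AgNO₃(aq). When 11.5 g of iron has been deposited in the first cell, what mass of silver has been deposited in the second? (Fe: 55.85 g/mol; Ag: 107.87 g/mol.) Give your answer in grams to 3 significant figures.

n(Fe) = 11.5 / 55.85 = 0.2059 mol
Fe²⁺ + 2e⁻ → Fe, so n(e⁻) = 2 × 0.2059 = 0.4118 mol
Same current for the same time ⇒ same n(e⁻) = 0.4118 mol in both cells.
Ag⁺ + e⁻ → Ag, so n(Ag) = 0.4118 mol
m(Ag) = 0.4118 × 107.87 = 44.4 g

44.4 g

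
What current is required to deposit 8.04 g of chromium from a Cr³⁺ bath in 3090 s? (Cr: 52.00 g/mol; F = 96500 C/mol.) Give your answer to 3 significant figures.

14.5 A

n(Cr) = 8.04 / 52.00 = 0.1546 mol
Cr³⁺ + 3e⁻ → Cr, so n(e⁻) = 3 × 0.1546 = 0.4638 mol
Q = 0.4638 × 96500 = 44760 C
I = Q / t = 44760 / 3090 s = 14.5 A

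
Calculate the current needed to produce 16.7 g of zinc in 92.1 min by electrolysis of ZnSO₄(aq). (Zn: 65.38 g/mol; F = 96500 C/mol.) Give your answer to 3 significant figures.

n(Zn) = 16.7 / 65.38 = 0.2554 mol
Zn²⁺ + 2e⁻ → Zn, so n(e⁻) = 2 × 0.2554 = 0.5108 mol
Q = 0.5108 × 96500 = 49290 C
I = Q / t = 49290 / 5526 s = 8.92 A

8.92 A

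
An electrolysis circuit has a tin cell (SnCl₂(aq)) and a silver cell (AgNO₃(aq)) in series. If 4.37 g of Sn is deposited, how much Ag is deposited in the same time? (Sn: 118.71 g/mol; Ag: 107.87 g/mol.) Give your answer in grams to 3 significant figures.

n(Sn) = 4.37 / 118.71 = 0.03681 mol
Sn²⁺ + 2e⁻ → Sn, so n(e⁻) = 2 × 0.03681 = 0.07362 mol
Same current for the same time ⇒ same n(e⁻) = 0.07362 mol in both cells.
Ag⁺ + e⁻ → Ag, so n(Ag) = 0.07362 mol
m(Ag) = 0.07362 × 107.87 = 7.94 g

7.94 g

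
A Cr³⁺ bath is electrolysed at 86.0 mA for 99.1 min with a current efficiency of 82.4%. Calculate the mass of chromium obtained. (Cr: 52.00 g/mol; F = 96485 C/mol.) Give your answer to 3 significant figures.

Q = 0.0860 × 5946 = 511.4 C
n(e⁻) = 511.4 / 96485 = 0.005300 mol
Cr³⁺ + 3e⁻ → Cr, so theoretical m(Cr) = 0.001767 × 52.00 = 0.09188 g
Actual mass = 82.4% × 0.09188 = 0.0757 g

0.0757 g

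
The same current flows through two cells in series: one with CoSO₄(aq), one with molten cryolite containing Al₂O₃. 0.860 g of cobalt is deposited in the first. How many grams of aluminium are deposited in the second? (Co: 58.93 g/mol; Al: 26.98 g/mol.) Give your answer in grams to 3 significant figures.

n(Co) = 0.860 / 58.93 = 0.01459 mol
Co²⁺ + 2e⁻ → Co, so n(e⁻) = 2 × 0.01459 = 0.02918 mol
The cells are in series, so the same charge (and hence the same n(e⁻) = 0.02918 mol) passes through both.
Al³⁺ + 3e⁻ → Al, so n(Al) = 0.02918 / 3 = 0.009727 mol
m(Al) = 0.009727 × 26.98 = 0.262 g

0.262 g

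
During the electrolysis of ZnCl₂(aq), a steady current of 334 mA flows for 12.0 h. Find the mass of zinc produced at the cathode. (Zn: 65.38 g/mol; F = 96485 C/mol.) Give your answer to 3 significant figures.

4.89 g

Q = 0.334 A × 43200 s = 14430 C
n(e⁻) = 14430 / 96485 = 0.1496 mol
Zn²⁺ + 2e⁻ → Zn, so n(Zn) = 0.1496 / 2 = 0.07480 mol
m = 0.07480 × 65.38 = 4.89 g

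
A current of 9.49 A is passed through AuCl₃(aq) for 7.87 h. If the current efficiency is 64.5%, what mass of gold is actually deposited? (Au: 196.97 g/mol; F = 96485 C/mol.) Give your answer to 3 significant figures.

118 g

Q = 9.49 × 28332 = 2.689×10^5 C
n(e⁻) = 2.689×10^5 / 96485 = 2.787 mol
Au³⁺ + 3e⁻ → Au, so theoretical m(Au) = 0.9290 × 196.97 = 183.0 g
Actual mass = 64.5% × 183.0 = 118 g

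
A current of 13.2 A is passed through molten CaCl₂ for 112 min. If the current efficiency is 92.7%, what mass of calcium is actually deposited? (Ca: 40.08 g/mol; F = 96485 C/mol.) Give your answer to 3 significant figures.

17.1 g

Q = 13.2 × 6720 = 88700 C
n(e⁻) = 88700 / 96485 = 0.9193 mol
Ca²⁺ + 2e⁻ → Ca, so theoretical m(Ca) = 0.4597 × 40.08 = 18.42 g
Actual mass = 92.7% × 18.42 = 17.1 g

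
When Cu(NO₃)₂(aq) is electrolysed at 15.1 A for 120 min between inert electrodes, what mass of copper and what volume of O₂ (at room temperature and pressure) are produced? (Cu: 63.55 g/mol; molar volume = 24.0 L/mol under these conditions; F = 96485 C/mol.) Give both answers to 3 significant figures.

35.8 g Cu; 6.76 L O₂

Q = 15.1 × 7200 = 1.087×10^5 C; n(e⁻) = 1.087×10^5 / 96485 = 1.127 mol
Cathode: Cu²⁺ + 2e⁻ → Cu → n(Cu) = 1.127/2 = 0.5635 mol → 35.8 g
Anode: 2H₂O → O₂ + 4H⁺ + 4e⁻ → n(O₂) = 1.127/4 = 0.2818 mol → 6.76 L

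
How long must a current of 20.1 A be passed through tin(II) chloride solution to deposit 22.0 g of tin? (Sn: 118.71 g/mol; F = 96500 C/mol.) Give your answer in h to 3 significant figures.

n(Sn) = 22.0 / 118.71 = 0.1853 mol
Sn²⁺ + 2e⁻ → Sn, so n(e⁻) = 2 × 0.1853 = 0.3706 mol
Q = 0.3706 × 96500 = 35760 C
t = Q / I = 35760 / 20.1 = 1779 s = 0.494 h

0.494 h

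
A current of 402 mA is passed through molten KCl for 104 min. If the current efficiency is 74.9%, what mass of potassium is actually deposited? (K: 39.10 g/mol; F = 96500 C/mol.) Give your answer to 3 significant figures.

0.761 g

Q = 0.402 × 6240 = 2508 C
n(e⁻) = 2508 / 96500 = 0.02599 mol
K⁺ + e⁻ → K, so theoretical m(K) = 0.02599 × 39.10 = 1.016 g
Actual mass = 74.9% × 1.016 = 0.761 g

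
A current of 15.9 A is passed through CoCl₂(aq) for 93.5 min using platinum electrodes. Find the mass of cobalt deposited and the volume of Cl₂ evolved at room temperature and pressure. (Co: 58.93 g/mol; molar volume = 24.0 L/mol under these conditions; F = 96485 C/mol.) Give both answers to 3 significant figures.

Q = 15.9 × 5610 = 89200 C; n(e⁻) = 89200 / 96485 = 0.9245 mol
Cathode: Co²⁺ + 2e⁻ → Co → n(Co) = 0.9245/2 = 0.4623 mol → 27.2 g
Anode: 2Cl⁻ → Cl₂ + 2e⁻ → n(Cl₂) = 0.9245/2 = 0.4623 mol → 11.1 L

27.2 g Co; 11.1 L Cl₂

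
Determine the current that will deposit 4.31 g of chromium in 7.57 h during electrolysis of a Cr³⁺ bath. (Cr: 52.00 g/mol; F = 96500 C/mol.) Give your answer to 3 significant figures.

n(Cr) = 4.31 / 52.00 = 0.08288 mol
Cr³⁺ + 3e⁻ → Cr, so n(e⁻) = 3 × 0.08288 = 0.2486 mol
Q = 0.2486 × 96500 = 23990 C
I = Q / t = 23990 / 27252 s = 0.880 A

0.880 A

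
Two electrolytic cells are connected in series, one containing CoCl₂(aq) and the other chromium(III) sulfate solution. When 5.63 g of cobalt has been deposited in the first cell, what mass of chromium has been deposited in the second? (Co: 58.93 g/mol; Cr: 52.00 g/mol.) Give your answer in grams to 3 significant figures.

3.31 g

n(Co) = 5.63 / 58.93 = 0.09554 mol
Co²⁺ + 2e⁻ → Co, so n(e⁻) = 2 × 0.09554 = 0.1911 mol
The cells are in series, so the same charge (and hence the same n(e⁻) = 0.1911 mol) passes through both.
Cr³⁺ + 3e⁻ → Cr, so n(Cr) = 0.1911 / 3 = 0.06370 mol
m(Cr) = 0.06370 × 52.00 = 3.31 g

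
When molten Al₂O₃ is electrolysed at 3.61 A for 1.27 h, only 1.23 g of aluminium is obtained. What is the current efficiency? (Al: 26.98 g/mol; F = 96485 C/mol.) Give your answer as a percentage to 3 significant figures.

Q = 3.61 × 4572 = 16500 C
n(e⁻) = 16500 / 96485 = 0.1710 mol
Al³⁺ + 3e⁻ → Al, so theoretical n(Al) = 0.05700 mol → 1.538 g
Efficiency = 1.23 / 1.538 = 0.7997 = 80.0%

80.0%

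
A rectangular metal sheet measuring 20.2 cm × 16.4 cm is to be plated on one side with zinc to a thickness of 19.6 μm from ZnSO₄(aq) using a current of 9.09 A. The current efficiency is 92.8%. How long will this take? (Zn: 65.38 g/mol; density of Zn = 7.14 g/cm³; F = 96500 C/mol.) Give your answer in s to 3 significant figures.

Plated area = 20.2 × 16.4 = 331.3 cm²
Volume = 331.3 × 19.6×10⁻⁴ cm = 0.6493 cm³
m(Zn) = 0.6493 × 7.14 = 4.636 g
n(Zn) = 4.636 / 65.38 = 0.07091 mol; n(e⁻) = 2 × 0.07091 = 0.1418 mol
Q = 0.1418 × 96500 / 0.928 = 14750 C
t = 14750 / 9.09 = 1623 s

1620 s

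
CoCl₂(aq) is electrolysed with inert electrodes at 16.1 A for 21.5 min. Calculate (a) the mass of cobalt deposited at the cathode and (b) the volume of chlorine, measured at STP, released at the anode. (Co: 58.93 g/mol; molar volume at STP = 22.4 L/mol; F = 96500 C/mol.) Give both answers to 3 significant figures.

6.34 g Co; 2.41 L Cl₂

Q = 16.1 × 1290 = 20770 C; n(e⁻) = 20770 / 96500 = 0.2152 mol
Cathode: Co²⁺ + 2e⁻ → Co → n(Co) = 0.2152/2 = 0.1076 mol → 6.34 g
Anode: 2Cl⁻ → Cl₂ + 2e⁻ → n(Cl₂) = 0.2152/2 = 0.1076 mol → 2.41 L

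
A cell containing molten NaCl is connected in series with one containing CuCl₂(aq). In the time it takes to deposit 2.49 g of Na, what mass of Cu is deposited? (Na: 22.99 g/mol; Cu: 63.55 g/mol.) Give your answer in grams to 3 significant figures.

n(Na) = 2.49 / 22.99 = 0.1083 mol
Na⁺ + e⁻ → Na, so n(e⁻) = 0.1083 mol
Same current for the same time ⇒ same n(e⁻) = 0.1083 mol in both cells.
Cu²⁺ + 2e⁻ → Cu, so n(Cu) = 0.1083 / 2 = 0.05415 mol
m(Cu) = 0.05415 × 63.55 = 3.44 g

3.44 g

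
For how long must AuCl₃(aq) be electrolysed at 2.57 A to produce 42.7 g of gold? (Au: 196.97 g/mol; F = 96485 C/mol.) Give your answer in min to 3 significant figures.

407 min

n(Au) = 42.7 / 196.97 = 0.2168 mol
Au³⁺ + 3e⁻ → Au, so n(e⁻) = 3 × 0.2168 = 0.6504 mol
Q = 0.6504 × 96485 = 62750 C
t = Q / I = 62750 / 2.57 = 24420 s = 407 min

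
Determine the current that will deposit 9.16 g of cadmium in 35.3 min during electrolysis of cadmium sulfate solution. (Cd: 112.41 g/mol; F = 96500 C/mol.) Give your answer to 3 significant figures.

7.43 A

n(Cd) = 9.16 / 112.41 = 0.08149 mol
Cd²⁺ + 2e⁻ → Cd, so n(e⁻) = 2 × 0.08149 = 0.1630 mol
Q = 0.1630 × 96500 = 15730 C
I = Q / t = 15730 / 2118 s = 7.43 A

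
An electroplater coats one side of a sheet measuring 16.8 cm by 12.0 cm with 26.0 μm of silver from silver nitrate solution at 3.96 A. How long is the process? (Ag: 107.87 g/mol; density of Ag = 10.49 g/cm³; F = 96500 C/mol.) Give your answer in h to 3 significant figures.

Plated area = 16.8 × 12.0 = 201.6 cm²
Volume = 201.6 × 26.0×10⁻⁴ cm = 0.5242 cm³
m(Ag) = 0.5242 × 10.49 = 5.499 g
n(Ag) = 5.499 / 107.87 = 0.05098 mol; n(e⁻) = 0.05098 mol
Q = 0.05098 × 96500 = 4920 C
t = 4920 / 3.96 = 1242 s = 0.345 h

0.345 h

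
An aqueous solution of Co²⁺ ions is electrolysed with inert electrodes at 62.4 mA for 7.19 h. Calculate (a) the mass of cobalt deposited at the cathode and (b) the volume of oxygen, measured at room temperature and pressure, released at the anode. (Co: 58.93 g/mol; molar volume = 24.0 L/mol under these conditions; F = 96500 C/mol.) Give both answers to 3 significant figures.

0.493 g Co; 0.100 L O₂

Q = 0.0624 × 25884 = 1615 C; n(e⁻) = 1615 / 96500 = 0.01674 mol
Cathode: Co²⁺ + 2e⁻ → Co → n(Co) = 0.01674/2 = 0.008370 mol → 0.493 g
Anode: 2H₂O → O₂ + 4H⁺ + 4e⁻ → n(O₂) = 0.01674/4 = 0.004185 mol → 0.100 L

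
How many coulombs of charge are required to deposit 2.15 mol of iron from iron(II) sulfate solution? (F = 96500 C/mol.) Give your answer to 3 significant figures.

Fe²⁺ + 2e⁻ → Fe, so n(e⁻) = 2 × 2.15 = 4.300 mol
Q = 4.300 × 96500 = 4.150×10^5 C

4.15×10^5 C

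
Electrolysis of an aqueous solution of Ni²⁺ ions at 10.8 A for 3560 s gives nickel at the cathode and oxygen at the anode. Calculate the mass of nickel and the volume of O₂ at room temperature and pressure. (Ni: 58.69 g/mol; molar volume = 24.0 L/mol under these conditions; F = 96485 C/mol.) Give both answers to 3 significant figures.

Q = 10.8 × 3560 = 38450 C; n(e⁻) = 38450 / 96485 = 0.3985 mol
Cathode: Ni²⁺ + 2e⁻ → Ni → n(Ni) = 0.3985/2 = 0.1993 mol → 11.7 g
Anode: 2H₂O → O₂ + 4H⁺ + 4e⁻ → n(O₂) = 0.3985/4 = 0.09963 mol → 2.39 L

11.7 g Ni; 2.39 L O₂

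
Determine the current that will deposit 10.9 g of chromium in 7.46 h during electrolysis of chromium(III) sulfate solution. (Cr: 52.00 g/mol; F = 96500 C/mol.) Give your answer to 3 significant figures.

n(Cr) = 10.9 / 52.00 = 0.2096 mol
Cr³⁺ + 3e⁻ → Cr, so n(e⁻) = 3 × 0.2096 = 0.6288 mol
Q = 0.6288 × 96500 = 60680 C
I = Q / t = 60680 / 26856 s = 2.26 A

2.26 A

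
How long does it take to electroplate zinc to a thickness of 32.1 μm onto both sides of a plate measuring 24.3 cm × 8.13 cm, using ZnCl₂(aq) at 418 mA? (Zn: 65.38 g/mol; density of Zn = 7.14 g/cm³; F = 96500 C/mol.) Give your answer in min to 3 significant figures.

Plated area = 2 × 24.3 × 8.13 = 395.1 cm²
Volume = 395.1 × 32.1×10⁻⁴ cm = 1.268 cm³
m(Zn) = 1.268 × 7.14 = 9.054 g
n(Zn) = 9.054 / 65.38 = 0.1385 mol; n(e⁻) = 2 × 0.1385 = 0.2770 mol
Q = 0.2770 × 96500 = 26730 C
t = 26730 / 0.418 = 63950 s = 1070 min

1070 min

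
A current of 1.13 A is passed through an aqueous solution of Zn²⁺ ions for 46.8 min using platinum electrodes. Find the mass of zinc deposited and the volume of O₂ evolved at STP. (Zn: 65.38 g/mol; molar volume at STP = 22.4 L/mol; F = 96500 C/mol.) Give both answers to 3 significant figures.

1.07 g Zn; 0.184 L O₂

Q = 1.13 × 2808 = 3173 C; n(e⁻) = 3173 / 96500 = 0.03288 mol
Cathode: Zn²⁺ + 2e⁻ → Zn → n(Zn) = 0.03288/2 = 0.01644 mol → 1.07 g
Anode: 2H₂O → O₂ + 4H⁺ + 4e⁻ → n(O₂) = 0.03288/4 = 0.008220 mol → 0.184 L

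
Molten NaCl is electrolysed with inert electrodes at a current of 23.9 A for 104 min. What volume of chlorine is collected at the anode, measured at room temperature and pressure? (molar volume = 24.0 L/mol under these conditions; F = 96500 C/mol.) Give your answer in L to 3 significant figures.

Charge passed = 23.9 × 6240 = 1.491×10^5 C
Moles of electrons = 1.491×10^5 / 96500 = 1.545 mol
2Cl⁻ → Cl₂ + 2e⁻, so n(Cl₂) = 1.545 / 2 = 0.7725 mol
V = 0.7725 × 24.0 = 18.54 L

18.5 L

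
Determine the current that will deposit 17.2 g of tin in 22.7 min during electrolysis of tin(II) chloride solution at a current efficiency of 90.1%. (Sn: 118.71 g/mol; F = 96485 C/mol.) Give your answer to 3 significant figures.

n(Sn) = 17.2 / 118.71 = 0.1449 mol
Sn²⁺ + 2e⁻ → Sn, so n(e⁻) = 2 × 0.1449 = 0.2898 mol
Q = 0.2898 × 96485 / 0.901 = 31030 C
I = Q / t = 31030 / 1362 s = 22.8 A

22.8 A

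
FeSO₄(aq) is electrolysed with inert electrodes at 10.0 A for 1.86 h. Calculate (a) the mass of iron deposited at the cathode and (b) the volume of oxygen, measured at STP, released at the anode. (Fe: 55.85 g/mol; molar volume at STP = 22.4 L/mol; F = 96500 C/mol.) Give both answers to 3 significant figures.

Q = 10.0 × 6696 = 66960 C; n(e⁻) = 66960 / 96500 = 0.6939 mol
Cathode: Fe²⁺ + 2e⁻ → Fe → n(Fe) = 0.6939/2 = 0.3470 mol → 19.4 g
Anode: 2H₂O → O₂ + 4H⁺ + 4e⁻ → n(O₂) = 0.6939/4 = 0.1735 mol → 3.89 L

19.4 g Fe; 3.89 L O₂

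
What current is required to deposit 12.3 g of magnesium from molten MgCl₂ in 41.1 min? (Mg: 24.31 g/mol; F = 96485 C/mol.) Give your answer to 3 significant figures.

n(Mg) = 12.3 / 24.31 = 0.5060 mol
Mg²⁺ + 2e⁻ → Mg, so n(e⁻) = 2 × 0.5060 = 1.012 mol
Q = 1.012 × 96485 = 97640 C
I = Q / t = 97640 / 2466 s = 39.6 A

39.6 A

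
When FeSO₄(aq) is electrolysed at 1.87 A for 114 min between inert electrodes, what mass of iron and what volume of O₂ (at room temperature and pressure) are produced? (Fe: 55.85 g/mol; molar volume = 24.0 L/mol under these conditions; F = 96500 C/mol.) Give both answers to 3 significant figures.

3.70 g Fe; 0.795 L O₂

Q = 1.87 × 6840 = 12790 C; n(e⁻) = 12790 / 96500 = 0.1325 mol
Cathode: Fe²⁺ + 2e⁻ → Fe → n(Fe) = 0.1325/2 = 0.06625 mol → 3.70 g
Anode: 2H₂O → O₂ + 4H⁺ + 4e⁻ → n(O₂) = 0.1325/4 = 0.03313 mol → 0.795 L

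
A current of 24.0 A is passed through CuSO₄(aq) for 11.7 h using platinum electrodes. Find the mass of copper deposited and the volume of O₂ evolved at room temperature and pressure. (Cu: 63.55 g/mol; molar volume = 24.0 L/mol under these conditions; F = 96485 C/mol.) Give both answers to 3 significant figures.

333 g Cu; 62.9 L O₂

Q = 24.0 × 42120 = 1.011×10^6 C; n(e⁻) = 1.011×10^6 / 96485 = 10.48 mol
Cathode: Cu²⁺ + 2e⁻ → Cu → n(Cu) = 10.48/2 = 5.240 mol → 333 g
Anode: 2H₂O → O₂ + 4H⁺ + 4e⁻ → n(O₂) = 10.48/4 = 2.620 mol → 62.9 L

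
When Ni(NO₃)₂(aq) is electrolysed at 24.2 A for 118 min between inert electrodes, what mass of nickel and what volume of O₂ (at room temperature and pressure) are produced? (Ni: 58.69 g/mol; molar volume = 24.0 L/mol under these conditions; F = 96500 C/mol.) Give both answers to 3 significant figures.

Q = 24.2 × 7080 = 1.713×10^5 C; n(e⁻) = 1.713×10^5 / 96500 = 1.775 mol
Cathode: Ni²⁺ + 2e⁻ → Ni → n(Ni) = 1.775/2 = 0.8875 mol → 52.1 g
Anode: 2H₂O → O₂ + 4H⁺ + 4e⁻ → n(O₂) = 1.775/4 = 0.4438 mol → 10.7 L

52.1 g Ni; 10.7 L O₂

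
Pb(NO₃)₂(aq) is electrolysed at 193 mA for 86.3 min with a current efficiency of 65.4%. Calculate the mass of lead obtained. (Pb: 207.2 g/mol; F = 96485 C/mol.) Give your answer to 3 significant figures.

Q = 0.193 × 5178 = 999.4 C
n(e⁻) = 999.4 / 96485 = 0.01036 mol
Pb²⁺ + 2e⁻ → Pb, so theoretical m(Pb) = 0.005180 × 207.2 = 1.073 g
Actual mass = 65.4% × 1.073 = 0.702 g

0.702 g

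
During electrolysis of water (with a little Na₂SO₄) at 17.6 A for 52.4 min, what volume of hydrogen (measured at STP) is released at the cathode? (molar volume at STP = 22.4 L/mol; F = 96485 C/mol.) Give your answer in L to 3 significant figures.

6.42 L

Charge passed = 17.6 × 3144 = 55330 C
n(e⁻) = Q/F = 55330/96485 = 0.5735 mol
2H⁺ + 2e⁻ → H₂, so n(H₂) = 0.5735 / 2 = 0.2868 mol
V = 0.2868 × 22.4 = 6.424 L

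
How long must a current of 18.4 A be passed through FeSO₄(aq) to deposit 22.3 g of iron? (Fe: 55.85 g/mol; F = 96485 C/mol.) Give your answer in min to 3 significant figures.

69.8 min

n(Fe) = 22.3 / 55.85 = 0.3993 mol
Fe²⁺ + 2e⁻ → Fe, so n(e⁻) = 2 × 0.3993 = 0.7986 mol
Q = 0.7986 × 96485 = 77050 C
t = Q / I = 77050 / 18.4 = 4188 s = 69.8 min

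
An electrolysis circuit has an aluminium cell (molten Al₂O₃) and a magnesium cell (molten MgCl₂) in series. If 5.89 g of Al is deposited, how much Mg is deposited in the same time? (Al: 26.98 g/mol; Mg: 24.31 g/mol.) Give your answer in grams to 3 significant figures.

7.96 g

n(Al) = 5.89 / 26.98 = 0.2183 mol
Al³⁺ + 3e⁻ → Al, so n(e⁻) = 3 × 0.2183 = 0.6549 mol
The cells are in series, so the same charge (and hence the same n(e⁻) = 0.6549 mol) passes through both.
Mg²⁺ + 2e⁻ → Mg, so n(Mg) = 0.6549 / 2 = 0.3275 mol
m(Mg) = 0.3275 × 24.31 = 7.96 g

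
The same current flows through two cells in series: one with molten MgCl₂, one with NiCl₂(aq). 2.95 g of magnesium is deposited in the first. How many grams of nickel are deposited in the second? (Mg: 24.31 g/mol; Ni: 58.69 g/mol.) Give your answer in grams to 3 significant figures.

7.12 g

n(Mg) = 2.95 / 24.31 = 0.1213 mol
Mg²⁺ + 2e⁻ → Mg, so n(e⁻) = 2 × 0.1213 = 0.2426 mol
In series, the same 0.2426 mol of electrons flows through the second cell.
Ni²⁺ + 2e⁻ → Ni, so n(Ni) = 0.2426 / 2 = 0.1213 mol
m(Ni) = 0.1213 × 58.69 = 7.12 g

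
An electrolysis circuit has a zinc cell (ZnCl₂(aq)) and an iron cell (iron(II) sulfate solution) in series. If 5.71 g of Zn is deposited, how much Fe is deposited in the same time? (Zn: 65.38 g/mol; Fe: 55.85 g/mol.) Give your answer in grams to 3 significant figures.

4.88 g

n(Zn) = 5.71 / 65.38 = 0.08734 mol
Zn²⁺ + 2e⁻ → Zn, so n(e⁻) = 2 × 0.08734 = 0.1747 mol
The cells are in series, so the same charge (and hence the same n(e⁻) = 0.1747 mol) passes through both.
Fe²⁺ + 2e⁻ → Fe, so n(Fe) = 0.1747 / 2 = 0.08735 mol
m(Fe) = 0.08735 × 55.85 = 4.88 g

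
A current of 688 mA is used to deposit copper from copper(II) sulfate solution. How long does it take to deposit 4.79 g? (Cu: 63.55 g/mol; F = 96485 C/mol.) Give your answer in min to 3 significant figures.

n(Cu) = 4.79 / 63.55 = 0.07537 mol
Cu²⁺ + 2e⁻ → Cu, so n(e⁻) = 2 × 0.07537 = 0.1507 mol
Q = 0.1507 × 96485 = 14540 C
t = Q / I = 14540 / 0.688 = 21130 s = 352 min

352 min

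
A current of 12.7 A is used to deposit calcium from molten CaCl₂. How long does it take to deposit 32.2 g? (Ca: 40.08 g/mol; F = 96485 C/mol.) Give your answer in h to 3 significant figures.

3.39 h

n(Ca) = 32.2 / 40.08 = 0.8034 mol
Ca²⁺ + 2e⁻ → Ca, so n(e⁻) = 2 × 0.8034 = 1.607 mol
Q = 1.607 × 96485 = 1.551×10^5 C
t = Q / I = 1.551×10^5 / 12.7 = 12210 s = 3.39 h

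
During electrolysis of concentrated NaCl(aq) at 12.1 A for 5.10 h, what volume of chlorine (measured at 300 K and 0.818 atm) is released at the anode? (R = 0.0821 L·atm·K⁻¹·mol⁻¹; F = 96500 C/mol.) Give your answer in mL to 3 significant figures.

Q = It = 12.1 × 18360 = 2.222×10^5 C
Moles of electrons = 2.222×10^5 / 96500 = 2.303 mol
2Cl⁻ → Cl₂ + 2e⁻, so n(Cl₂) = 2.303 / 2 = 1.152 mol
V = nRT/P = 1.152 × 0.0821 × 300 / 0.818 = 34.69 L
= 34700 mL

34700 mL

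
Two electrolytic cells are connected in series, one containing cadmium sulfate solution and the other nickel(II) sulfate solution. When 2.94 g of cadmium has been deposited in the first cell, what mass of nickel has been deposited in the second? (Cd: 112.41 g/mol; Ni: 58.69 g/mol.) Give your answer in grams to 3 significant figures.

n(Cd) = 2.94 / 112.41 = 0.02615 mol
Cd²⁺ + 2e⁻ → Cd, so n(e⁻) = 2 × 0.02615 = 0.05230 mol
In series, the same 0.05230 mol of electrons flows through the second cell.
Ni²⁺ + 2e⁻ → Ni, so n(Ni) = 0.05230 / 2 = 0.02615 mol
m(Ni) = 0.02615 × 58.69 = 1.53 g

1.53 g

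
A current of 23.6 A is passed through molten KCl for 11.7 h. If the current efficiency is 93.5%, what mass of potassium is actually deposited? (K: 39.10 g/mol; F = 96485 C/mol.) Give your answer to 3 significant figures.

377 g

Q = 23.6 × 42120 = 9.940×10^5 C
n(e⁻) = 9.940×10^5 / 96485 = 10.30 mol
K⁺ + e⁻ → K, so theoretical m(K) = 10.30 × 39.10 = 402.7 g
Actual mass = 93.5% × 402.7 = 377 g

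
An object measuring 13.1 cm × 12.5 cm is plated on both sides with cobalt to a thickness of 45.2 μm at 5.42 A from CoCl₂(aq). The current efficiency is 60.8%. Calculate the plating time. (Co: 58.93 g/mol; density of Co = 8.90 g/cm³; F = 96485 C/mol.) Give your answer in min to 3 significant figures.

Plated area = 2 × 13.1 × 12.5 = 327.5 cm²
Volume = 327.5 × 45.2×10⁻⁴ cm = 1.480 cm³
m(Co) = 1.480 × 8.90 = 13.17 g
n(Co) = 13.17 / 58.93 = 0.2235 mol; n(e⁻) = 2 × 0.2235 = 0.4470 mol
Q = 0.4470 × 96485 / 0.608 = 70940 C
t = 70940 / 5.42 = 13090 s = 218 min

218 min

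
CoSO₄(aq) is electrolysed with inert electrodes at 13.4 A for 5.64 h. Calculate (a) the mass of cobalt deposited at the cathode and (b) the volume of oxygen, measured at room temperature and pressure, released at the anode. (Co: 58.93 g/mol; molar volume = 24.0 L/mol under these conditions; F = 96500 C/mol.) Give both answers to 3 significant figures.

83.1 g Co; 16.9 L O₂

Q = 13.4 × 20304 = 2.721×10^5 C; n(e⁻) = 2.721×10^5 / 96500 = 2.820 mol
Cathode: Co²⁺ + 2e⁻ → Co → n(Co) = 2.820/2 = 1.410 mol → 83.1 g
Anode: 2H₂O → O₂ + 4H⁺ + 4e⁻ → n(O₂) = 2.820/4 = 0.7050 mol → 16.9 L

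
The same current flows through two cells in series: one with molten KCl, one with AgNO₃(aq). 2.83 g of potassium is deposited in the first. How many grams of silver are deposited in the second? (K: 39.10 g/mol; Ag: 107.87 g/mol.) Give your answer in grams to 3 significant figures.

n(K) = 2.83 / 39.10 = 0.07238 mol
K⁺ + e⁻ → K, so n(e⁻) = 0.07238 mol
Since the cells are in series, n(e⁻) in the Ag cell is also 0.07238 mol.
Ag⁺ + e⁻ → Ag, so n(Ag) = 0.07238 mol
m(Ag) = 0.07238 × 107.87 = 7.81 g

7.81 g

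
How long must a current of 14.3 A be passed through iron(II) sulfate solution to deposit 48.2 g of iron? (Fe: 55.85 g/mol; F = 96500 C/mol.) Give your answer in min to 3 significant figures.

194 min

n(Fe) = 48.2 / 55.85 = 0.8630 mol
Fe²⁺ + 2e⁻ → Fe, so n(e⁻) = 2 × 0.8630 = 1.726 mol
Q = 1.726 × 96500 = 1.666×10^5 C
t = Q / I = 1.666×10^5 / 14.3 = 11650 s = 194 min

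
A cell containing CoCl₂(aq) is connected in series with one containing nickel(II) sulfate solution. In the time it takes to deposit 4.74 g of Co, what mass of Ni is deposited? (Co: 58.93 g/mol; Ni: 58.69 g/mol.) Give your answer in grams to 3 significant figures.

n(Co) = 4.74 / 58.93 = 0.08043 mol
Co²⁺ + 2e⁻ → Co, so n(e⁻) = 2 × 0.08043 = 0.1609 mol
In series, the same 0.1609 mol of electrons flows through the second cell.
Ni²⁺ + 2e⁻ → Ni, so n(Ni) = 0.1609 / 2 = 0.08045 mol
m(Ni) = 0.08045 × 58.69 = 4.72 g

4.72 g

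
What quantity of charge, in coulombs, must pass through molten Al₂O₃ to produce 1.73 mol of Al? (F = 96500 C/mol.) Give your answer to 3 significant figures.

Al³⁺ + 3e⁻ → Al, so n(e⁻) = 3 × 1.73 = 5.190 mol
Q = 5.190 × 96500 = 5.008×10^5 C

5.01×10^5 C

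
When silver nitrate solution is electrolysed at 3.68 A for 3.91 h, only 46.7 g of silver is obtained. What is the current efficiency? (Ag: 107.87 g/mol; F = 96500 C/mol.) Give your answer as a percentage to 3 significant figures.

Q = 3.68 × 14076 = 51800 C
n(e⁻) = 51800 / 96500 = 0.5368 mol
Ag⁺ + e⁻ → Ag, so theoretical n(Ag) = 0.5368 mol → 57.90 g
Efficiency = 46.7 / 57.90 = 0.8066 = 80.7%

80.7%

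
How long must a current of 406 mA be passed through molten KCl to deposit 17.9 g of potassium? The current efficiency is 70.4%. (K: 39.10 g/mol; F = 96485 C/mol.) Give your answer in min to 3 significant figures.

2580 min

n(K) = 17.9 / 39.10 = 0.4578 mol
K⁺ + e⁻ → K, so n(e⁻) = 0.4578 mol
Q = 0.4578 × 96485 / 0.704 = 62740 C
t = Q / I = 62740 / 0.406 = 1.545×10^5 s = 2580 min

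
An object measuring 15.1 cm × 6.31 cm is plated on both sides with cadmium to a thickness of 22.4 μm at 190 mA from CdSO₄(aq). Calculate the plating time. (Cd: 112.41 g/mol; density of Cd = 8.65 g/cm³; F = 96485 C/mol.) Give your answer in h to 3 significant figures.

9.27 h

Plated area = 2 × 15.1 × 6.31 = 190.6 cm²
Volume = 190.6 × 22.4×10⁻⁴ cm = 0.4269 cm³
m(Cd) = 0.4269 × 8.65 = 3.693 g
n(Cd) = 3.693 / 112.41 = 0.03285 mol; n(e⁻) = 2 × 0.03285 = 0.06570 mol
Q = 0.06570 × 96485 = 6339 C
t = 6339 / 0.190 = 33360 s = 9.27 h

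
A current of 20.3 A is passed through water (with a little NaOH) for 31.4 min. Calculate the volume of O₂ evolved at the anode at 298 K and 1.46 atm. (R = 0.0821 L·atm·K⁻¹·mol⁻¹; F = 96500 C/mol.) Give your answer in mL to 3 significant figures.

Q = It = 20.3 × 1884 = 38250 C
Moles of electrons = 38250 / 96500 = 0.3964 mol
2H₂O → O₂ + 4H⁺ + 4e⁻, so n(O₂) = 0.3964 / 4 = 0.09910 mol
V = nRT/P = 0.09910 × 0.0821 × 298 / 1.46 = 1.661 L
= 1660 mL

1660 mL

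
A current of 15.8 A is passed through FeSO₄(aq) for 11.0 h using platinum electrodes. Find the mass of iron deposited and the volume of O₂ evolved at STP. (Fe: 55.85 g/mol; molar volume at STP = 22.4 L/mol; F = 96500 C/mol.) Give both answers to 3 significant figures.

Q = 15.8 × 39600 = 6.257×10^5 C; n(e⁻) = 6.257×10^5 / 96500 = 6.484 mol
Cathode: Fe²⁺ + 2e⁻ → Fe → n(Fe) = 6.484/2 = 3.242 mol → 181 g
Anode: 2H₂O → O₂ + 4H⁺ + 4e⁻ → n(O₂) = 6.484/4 = 1.621 mol → 36.3 L

181 g Fe; 36.3 L O₂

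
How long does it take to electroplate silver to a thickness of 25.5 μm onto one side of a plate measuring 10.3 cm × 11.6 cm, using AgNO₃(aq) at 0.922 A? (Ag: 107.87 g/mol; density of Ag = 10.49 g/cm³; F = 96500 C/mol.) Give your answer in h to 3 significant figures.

Plated area = 10.3 × 11.6 = 119.5 cm²
Volume = 119.5 × 25.5×10⁻⁴ cm = 0.3047 cm³
m(Ag) = 0.3047 × 10.49 = 3.196 g
n(Ag) = 3.196 / 107.87 = 0.02963 mol; n(e⁻) = 0.02963 mol
Q = 0.02963 × 96500 = 2859 C
t = 2859 / 0.922 = 3101 s = 0.861 h

0.861 h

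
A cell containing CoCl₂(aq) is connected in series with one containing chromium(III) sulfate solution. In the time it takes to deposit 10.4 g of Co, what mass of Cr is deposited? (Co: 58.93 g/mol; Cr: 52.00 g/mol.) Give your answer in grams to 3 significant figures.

n(Co) = 10.4 / 58.93 = 0.1765 mol
Co²⁺ + 2e⁻ → Co, so n(e⁻) = 2 × 0.1765 = 0.3530 mol
Same current for the same time ⇒ same n(e⁻) = 0.3530 mol in both cells.
Cr³⁺ + 3e⁻ → Cr, so n(Cr) = 0.3530 / 3 = 0.1177 mol
m(Cr) = 0.1177 × 52.00 = 6.12 g

6.12 g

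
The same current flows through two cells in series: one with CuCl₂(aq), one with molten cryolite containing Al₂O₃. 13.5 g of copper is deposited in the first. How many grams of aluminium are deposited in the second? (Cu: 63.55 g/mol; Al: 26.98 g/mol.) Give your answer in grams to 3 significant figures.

3.82 g

n(Cu) = 13.5 / 63.55 = 0.2124 mol
Cu²⁺ + 2e⁻ → Cu, so n(e⁻) = 2 × 0.2124 = 0.4248 mol
Same current for the same time ⇒ same n(e⁻) = 0.4248 mol in both cells.
Al³⁺ + 3e⁻ → Al, so n(Al) = 0.4248 / 3 = 0.1416 mol
m(Al) = 0.1416 × 26.98 = 3.82 g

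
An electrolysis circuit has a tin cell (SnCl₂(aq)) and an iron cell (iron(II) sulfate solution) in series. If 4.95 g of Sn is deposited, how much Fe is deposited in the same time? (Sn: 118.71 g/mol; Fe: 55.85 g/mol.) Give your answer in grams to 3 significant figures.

n(Sn) = 4.95 / 118.71 = 0.04170 mol
Sn²⁺ + 2e⁻ → Sn, so n(e⁻) = 2 × 0.04170 = 0.08340 mol
The cells are in series, so the same charge (and hence the same n(e⁻) = 0.08340 mol) passes through both.
Fe²⁺ + 2e⁻ → Fe, so n(Fe) = 0.08340 / 2 = 0.04170 mol
m(Fe) = 0.04170 × 55.85 = 2.33 g

2.33 g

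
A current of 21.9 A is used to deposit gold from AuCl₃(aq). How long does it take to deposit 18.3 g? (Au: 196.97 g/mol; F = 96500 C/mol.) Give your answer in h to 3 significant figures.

0.341 h

n(Au) = 18.3 / 196.97 = 0.09291 mol
Au³⁺ + 3e⁻ → Au, so n(e⁻) = 3 × 0.09291 = 0.2787 mol
Q = 0.2787 × 96500 = 26890 C
t = Q / I = 26890 / 21.9 = 1228 s = 0.341 h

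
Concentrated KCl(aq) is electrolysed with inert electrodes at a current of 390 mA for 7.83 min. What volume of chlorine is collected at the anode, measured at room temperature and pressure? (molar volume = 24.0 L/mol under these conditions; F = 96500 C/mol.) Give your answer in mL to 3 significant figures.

22.8 mL

Q = 0.390 A × 469.8 s = 183.2 C
Moles of electrons = 183.2 / 96500 = 0.001898 mol
2Cl⁻ → Cl₂ + 2e⁻, so n(Cl₂) = 0.001898 / 2 = 9.490×10^-4 mol
V = 9.490×10^-4 × 24.0 = 0.02278 L
= 22.8 mL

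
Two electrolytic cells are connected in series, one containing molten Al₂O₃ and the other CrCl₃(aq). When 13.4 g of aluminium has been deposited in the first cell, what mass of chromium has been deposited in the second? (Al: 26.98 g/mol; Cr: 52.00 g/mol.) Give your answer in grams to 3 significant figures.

n(Al) = 13.4 / 26.98 = 0.4967 mol
Al³⁺ + 3e⁻ → Al, so n(e⁻) = 3 × 0.4967 = 1.490 mol
Same current for the same time ⇒ same n(e⁻) = 1.490 mol in both cells.
Cr³⁺ + 3e⁻ → Cr, so n(Cr) = 1.490 / 3 = 0.4967 mol
m(Cr) = 0.4967 × 52.00 = 25.8 g

25.8 g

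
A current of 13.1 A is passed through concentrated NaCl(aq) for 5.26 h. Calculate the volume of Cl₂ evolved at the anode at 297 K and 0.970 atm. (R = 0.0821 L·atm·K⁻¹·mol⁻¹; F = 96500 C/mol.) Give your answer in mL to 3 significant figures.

32300 mL

Q = It = 13.1 × 18936 = 2.481×10^5 C
n(e⁻) = Q/F = 2.481×10^5/96500 = 2.571 mol
2Cl⁻ → Cl₂ + 2e⁻, so n(Cl₂) = 2.571 / 2 = 1.286 mol
V = nRT/P = 1.286 × 0.0821 × 297 / 0.970 = 32.33 L
= 32300 mL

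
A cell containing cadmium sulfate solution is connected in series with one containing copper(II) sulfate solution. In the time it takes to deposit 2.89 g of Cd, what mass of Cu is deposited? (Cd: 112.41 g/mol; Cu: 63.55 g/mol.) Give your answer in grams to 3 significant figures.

n(Cd) = 2.89 / 112.41 = 0.02571 mol
Cd²⁺ + 2e⁻ → Cd, so n(e⁻) = 2 × 0.02571 = 0.05142 mol
Same current for the same time ⇒ same n(e⁻) = 0.05142 mol in both cells.
Cu²⁺ + 2e⁻ → Cu, so n(Cu) = 0.05142 / 2 = 0.02571 mol
m(Cu) = 0.02571 × 63.55 = 1.63 g

1.63 g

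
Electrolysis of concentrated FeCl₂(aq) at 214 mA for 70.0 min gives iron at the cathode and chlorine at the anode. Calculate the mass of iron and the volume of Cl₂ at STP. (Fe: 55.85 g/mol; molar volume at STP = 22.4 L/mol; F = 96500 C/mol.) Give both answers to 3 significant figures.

0.260 g Fe; 0.104 L Cl₂

Q = 0.214 × 4200 = 898.8 C; n(e⁻) = 898.8 / 96500 = 0.009314 mol
Cathode: Fe²⁺ + 2e⁻ → Fe → n(Fe) = 0.009314/2 = 0.004657 mol → 0.260 g
Anode: 2Cl⁻ → Cl₂ + 2e⁻ → n(Cl₂) = 0.009314/2 = 0.004657 mol → 0.104 L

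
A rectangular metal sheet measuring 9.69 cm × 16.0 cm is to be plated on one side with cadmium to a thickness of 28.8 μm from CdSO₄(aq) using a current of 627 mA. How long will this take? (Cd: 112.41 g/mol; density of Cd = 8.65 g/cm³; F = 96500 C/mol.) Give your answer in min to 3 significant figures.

176 min

Plated area = 9.69 × 16.0 = 155.0 cm²
Volume = 155.0 × 28.8×10⁻⁴ cm = 0.4464 cm³
m(Cd) = 0.4464 × 8.65 = 3.861 g
n(Cd) = 3.861 / 112.41 = 0.03435 mol; n(e⁻) = 2 × 0.03435 = 0.06870 mol
Q = 0.06870 × 96500 = 6630 C
t = 6630 / 0.627 = 10570 s = 176 min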